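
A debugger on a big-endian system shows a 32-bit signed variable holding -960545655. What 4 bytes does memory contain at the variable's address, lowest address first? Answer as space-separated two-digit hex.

C6 BF 3C 89

Two's complement of -960545655 in 32 bits: 960545655 = 0x3940C377; invert → 0xC6BF3C88; add 1 → 0xC6BF3C89.
Split into bytes (most-significant first): C6 BF 3C 89.
In big-endian order the high byte comes first in memory.
So the memory order matches the most-significant-first order: C6 BF 3C 89.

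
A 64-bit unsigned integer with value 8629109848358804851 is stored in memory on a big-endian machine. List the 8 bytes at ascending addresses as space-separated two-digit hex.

77 C0 C1 B0 27 40 5D 73

8629109848358804851 in hexadecimal, padded to 64 bits, is 0x77C0C1B027405D73.
Split into bytes (most-significant first): 77 C0 C1 B0 27 40 5D 73.
Big-endian: lowest address holds the most-significant byte.
So the memory order matches the most-significant-first order: 77 C0 C1 B0 27 40 5D 73.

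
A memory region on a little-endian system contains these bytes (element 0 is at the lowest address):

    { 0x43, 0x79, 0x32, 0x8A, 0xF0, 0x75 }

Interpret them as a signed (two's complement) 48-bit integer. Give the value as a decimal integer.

129675971164483

In little-endian order the low byte comes first in memory.
Reassemble most-significant byte first: 75 F0 8A 32 79 43 → 0x75F08A327943.
0x75F08A327943 = 129675971164483.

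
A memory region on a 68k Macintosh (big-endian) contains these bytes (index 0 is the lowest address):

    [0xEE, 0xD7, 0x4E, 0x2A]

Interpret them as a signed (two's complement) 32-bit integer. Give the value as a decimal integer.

-287879638

In big-endian order the high byte comes first in memory.
The bytes are already most-significant first: 0xEED74E2A.
Top bit is set, so as a signed 32-bit value this is 0xEED74E2A − 2^32 = -287879638.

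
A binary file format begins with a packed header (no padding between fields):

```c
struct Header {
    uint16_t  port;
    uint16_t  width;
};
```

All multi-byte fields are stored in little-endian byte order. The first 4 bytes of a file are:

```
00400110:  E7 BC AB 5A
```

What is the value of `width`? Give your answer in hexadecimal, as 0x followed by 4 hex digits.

`width` follows `port` (2 bytes), so it starts at byte offset 2 and occupies 2 bytes.
Bytes at offsets 2..3: AB 5A.
In little-endian order the low byte comes first in memory.
Reassemble most-significant byte first: 5A AB → 0x5AAB.

0x5AAB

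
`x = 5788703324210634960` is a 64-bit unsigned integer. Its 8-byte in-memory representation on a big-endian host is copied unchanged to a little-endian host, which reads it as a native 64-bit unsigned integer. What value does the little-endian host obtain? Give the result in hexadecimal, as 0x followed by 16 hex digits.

5788703324210634960 in 64-bit hexadecimal is 0x50559B00E5B2A0D0.
Stored big-endian, the bytes at ascending addresses are 50 55 9B 00 E5 B2 A0 D0.
Read back as little-endian, the first byte is least significant, giving 0xD0A0B2E5009B5550.

0xD0A0B2E5009B5550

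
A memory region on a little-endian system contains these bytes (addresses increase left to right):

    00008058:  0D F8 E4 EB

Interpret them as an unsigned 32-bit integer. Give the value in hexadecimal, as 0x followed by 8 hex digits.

0xEBE4F80D

Little-endian stores the least-significant byte at the lowest address.
Reassemble most-significant byte first: EB E4 F8 0D → 0xEBE4F80D.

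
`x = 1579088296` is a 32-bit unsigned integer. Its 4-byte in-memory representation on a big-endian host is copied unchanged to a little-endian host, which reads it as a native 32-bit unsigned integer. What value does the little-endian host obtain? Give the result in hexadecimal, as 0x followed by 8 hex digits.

0xA8F91E5E

1579088296 in 32-bit hexadecimal is 0x5E1EF9A8.
Stored big-endian, the bytes at ascending addresses are 5E 1E F9 A8.
Read back as little-endian, the first byte is least significant, giving 0xA8F91E5E.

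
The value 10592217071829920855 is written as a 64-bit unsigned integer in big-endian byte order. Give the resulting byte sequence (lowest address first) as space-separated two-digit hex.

92 FF 1D 4E 8E 40 2C 57

10592217071829920855 in hexadecimal, padded to 64 bits, is 0x92FF1D4E8E402C57.
Split into bytes (most-significant first): 92 FF 1D 4E 8E 40 2C 57.
Big-endian stores the most-significant byte at the lowest address.
So the memory order matches the most-significant-first order: 92 FF 1D 4E 8E 40 2C 57.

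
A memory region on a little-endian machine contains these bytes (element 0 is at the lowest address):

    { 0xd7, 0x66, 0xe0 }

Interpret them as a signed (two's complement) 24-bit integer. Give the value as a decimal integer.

-2070825

Little-endian stores the least-significant byte at the lowest address.
Reassemble most-significant byte first: E0 66 D7 → 0xE066D7.
Top bit is set, so as a signed 24-bit value this is 0xE066D7 − 2^24 = -2070825.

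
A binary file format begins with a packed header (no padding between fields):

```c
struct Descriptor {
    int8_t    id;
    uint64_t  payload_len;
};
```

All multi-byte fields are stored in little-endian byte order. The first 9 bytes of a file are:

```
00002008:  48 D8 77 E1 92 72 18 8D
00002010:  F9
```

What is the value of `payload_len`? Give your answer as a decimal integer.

17982055767529846744

`payload_len` follows `id` (1 byte), so it starts at byte offset 1 and occupies 8 bytes.
Bytes at offsets 1..8: D8 77 E1 92 72 18 8D F9.
Little-endian: lowest address holds the least-significant byte.
Reassemble most-significant byte first: F9 8D 18 72 92 E1 77 D8 → 0xF98D187292E177D8.
0xF98D187292E177D8 = 17982055767529846744.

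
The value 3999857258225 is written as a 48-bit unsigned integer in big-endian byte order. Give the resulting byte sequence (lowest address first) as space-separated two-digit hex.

3999857258225 in hexadecimal, padded to 48 bits, is 0x03A34A122EF1.
Split into bytes (most-significant first): 03 A3 4A 12 2E F1.
Big-endian: lowest address holds the most-significant byte.
So the memory order matches the most-significant-first order: 03 A3 4A 12 2E F1.

03 A3 4A 12 2E F1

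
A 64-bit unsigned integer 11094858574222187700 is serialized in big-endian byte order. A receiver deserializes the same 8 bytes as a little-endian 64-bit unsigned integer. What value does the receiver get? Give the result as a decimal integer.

13032490523902605465

11094858574222187700 in 64-bit hexadecimal is 0x99F8DB1715B5DCB4.
Stored big-endian, the bytes at ascending addresses are 99 F8 DB 17 15 B5 DC B4.
Read back as little-endian, the first byte is least significant, giving 0xB4DCB51517DBF899.
0xB4DCB51517DBF899 = 13032490523902605465.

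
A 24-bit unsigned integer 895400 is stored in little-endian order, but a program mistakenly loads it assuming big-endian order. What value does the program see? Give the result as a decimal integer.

11053325

895400 in 24-bit hexadecimal is 0x0DA9A8.
Stored little-endian, the bytes at ascending addresses are A8 A9 0D.
Read back as big-endian, the last byte is least significant, giving 0xA8A90D.
0xA8A90D = 11053325.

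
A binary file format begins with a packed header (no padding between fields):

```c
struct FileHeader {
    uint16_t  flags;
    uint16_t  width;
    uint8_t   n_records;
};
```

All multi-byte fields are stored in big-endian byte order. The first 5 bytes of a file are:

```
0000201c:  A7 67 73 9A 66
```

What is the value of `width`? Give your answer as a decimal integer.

`width` follows `flags` (2 bytes), so it starts at byte offset 2 and occupies 2 bytes.
Bytes at offsets 2..3: 73 9A.
Big-endian stores the most-significant byte at the lowest address.
The bytes are already most-significant first: 0x739A.
0x739A = 29594.

29594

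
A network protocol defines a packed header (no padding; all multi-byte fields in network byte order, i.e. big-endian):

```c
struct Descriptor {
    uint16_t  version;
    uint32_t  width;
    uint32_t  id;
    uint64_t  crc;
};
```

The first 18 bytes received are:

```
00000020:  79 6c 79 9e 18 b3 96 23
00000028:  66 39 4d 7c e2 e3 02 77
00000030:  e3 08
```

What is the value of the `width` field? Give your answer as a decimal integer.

2040404147

`width` follows `version` (2 bytes), so it starts at byte offset 2 and occupies 4 bytes.
Bytes at offsets 2..5: 79 9E 18 B3.
Big-endian stores the most-significant byte at the lowest address.
The bytes are already most-significant first: 0x799E18B3.
0x799E18B3 = 2040404147.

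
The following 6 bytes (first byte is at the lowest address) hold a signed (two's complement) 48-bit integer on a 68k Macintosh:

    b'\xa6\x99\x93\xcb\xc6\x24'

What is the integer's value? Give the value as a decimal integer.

Big-endian: lowest address holds the most-significant byte.
The bytes are already most-significant first: 0xA69993CBC624.
Top bit is set, so as a signed 48-bit value this is 0xA69993CBC624 − 2^48 = -98296436898268.

-98296436898268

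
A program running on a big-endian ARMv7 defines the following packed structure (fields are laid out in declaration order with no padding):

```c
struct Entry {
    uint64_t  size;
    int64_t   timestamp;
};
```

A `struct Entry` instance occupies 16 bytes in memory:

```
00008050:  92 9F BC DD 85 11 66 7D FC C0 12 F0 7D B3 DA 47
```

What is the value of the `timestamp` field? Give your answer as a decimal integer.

`timestamp` follows `size` (8 bytes), so it starts at byte offset 8 and occupies 8 bytes.
Bytes at offsets 8..15: FC C0 12 F0 7D B3 DA 47.
Big-endian: lowest address holds the most-significant byte.
The bytes are already most-significant first: 0xFCC012F07DB3DA47.
Top bit is set, so as a signed 64-bit value this is 0xFCC012F07DB3DA47 − 2^64 = -234166356512875961.

-234166356512875961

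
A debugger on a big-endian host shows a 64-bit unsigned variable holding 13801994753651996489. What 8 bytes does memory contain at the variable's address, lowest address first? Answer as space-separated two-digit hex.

BF 8A 89 1A 33 3B 77 49

13801994753651996489 in hexadecimal, padded to 64 bits, is 0xBF8A891A333B7749.
Split into bytes (most-significant first): BF 8A 89 1A 33 3B 77 49.
In big-endian order the high byte comes first in memory.
So the memory order matches the most-significant-first order: BF 8A 89 1A 33 3B 77 49.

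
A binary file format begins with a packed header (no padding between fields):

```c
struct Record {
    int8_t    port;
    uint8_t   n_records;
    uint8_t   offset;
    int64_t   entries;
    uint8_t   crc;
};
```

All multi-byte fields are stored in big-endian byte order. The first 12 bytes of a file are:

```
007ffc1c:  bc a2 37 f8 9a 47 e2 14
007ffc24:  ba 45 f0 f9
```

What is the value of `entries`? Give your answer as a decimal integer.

`entries` follows `port` (1 B), `n_records` (1 B), `offset` (1 B), so it starts at offset 1 + 1 + 1 = 3 and occupies 8 bytes.
Bytes at offsets 3..10: F8 9A 47 E2 14 BA 45 F0.
Big-endian stores the most-significant byte at the lowest address.
The bytes are already most-significant first: 0xF89A47E214BA45F0.
Top bit is set, so as a signed 64-bit value this is 0xF89A47E214BA45F0 − 2^64 = -533034569554049552.

-533034569554049552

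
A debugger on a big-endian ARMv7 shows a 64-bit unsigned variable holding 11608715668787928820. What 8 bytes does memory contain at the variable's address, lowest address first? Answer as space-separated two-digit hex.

A1 1A 71 65 28 9D 9E F4

11608715668787928820 in hexadecimal, padded to 64 bits, is 0xA11A7165289D9EF4.
Split into bytes (most-significant first): A1 1A 71 65 28 9D 9E F4.
In big-endian order the high byte comes first in memory.
So the memory order matches the most-significant-first order: A1 1A 71 65 28 9D 9E F4.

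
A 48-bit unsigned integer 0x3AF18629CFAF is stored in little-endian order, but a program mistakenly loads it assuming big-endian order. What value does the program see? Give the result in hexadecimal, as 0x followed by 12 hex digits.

Stored little-endian, the bytes at ascending addresses are AF CF 29 86 F1 3A.
Read back as big-endian, the last byte is least significant, giving 0xAFCF2986F13A.

0xAFCF2986F13A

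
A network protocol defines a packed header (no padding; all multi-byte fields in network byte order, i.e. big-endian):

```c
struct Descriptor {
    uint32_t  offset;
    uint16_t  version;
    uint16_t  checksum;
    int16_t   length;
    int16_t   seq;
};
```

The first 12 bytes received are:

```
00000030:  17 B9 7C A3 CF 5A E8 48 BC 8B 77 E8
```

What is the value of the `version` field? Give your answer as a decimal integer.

53082

`version` follows `offset` (4 bytes), so it starts at byte offset 4 and occupies 2 bytes.
Bytes at offsets 4..5: CF 5A.
Big-endian: lowest address holds the most-significant byte.
The bytes are already most-significant first: 0xCF5A.
0xCF5A = 53082.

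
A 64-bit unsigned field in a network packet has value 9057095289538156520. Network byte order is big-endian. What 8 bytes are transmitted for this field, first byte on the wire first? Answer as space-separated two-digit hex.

9057095289538156520 in hexadecimal, padded to 64 bits, is 0x7DB1442DE5C917E8.
Split into bytes (most-significant first): 7D B1 44 2D E5 C9 17 E8.
In big-endian order the high byte comes first in memory.
So the memory order matches the most-significant-first order: 7D B1 44 2D E5 C9 17 E8.

7D B1 44 2D E5 C9 17 E8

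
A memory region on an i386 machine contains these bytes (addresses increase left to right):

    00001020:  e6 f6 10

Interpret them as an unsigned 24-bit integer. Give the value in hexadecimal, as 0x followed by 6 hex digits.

0x10F6E6

In little-endian order the low byte comes first in memory.
Reassemble most-significant byte first: 10 F6 E6 → 0x10F6E6.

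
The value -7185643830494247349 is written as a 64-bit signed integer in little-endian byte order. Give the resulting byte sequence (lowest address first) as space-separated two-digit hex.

4B C6 E9 E0 01 77 47 9C

Two's complement of -7185643830494247349 in 64 bits: 7185643830494247349 = 0x63B888FE1F1639B5; invert → 0x9C477701E0E9C64A; add 1 → 0x9C477701E0E9C64B.
Split into bytes (most-significant first): 9C 47 77 01 E0 E9 C6 4B.
In little-endian order the low byte comes first in memory.
So at ascending addresses the bytes are 4B C6 E9 E0 01 77 47 9C.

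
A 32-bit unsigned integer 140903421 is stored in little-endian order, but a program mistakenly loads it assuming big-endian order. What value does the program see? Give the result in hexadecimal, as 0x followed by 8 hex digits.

0xFD036608

140903421 in 32-bit hexadecimal is 0x086603FD.
Stored little-endian, the bytes at ascending addresses are FD 03 66 08.
Read back as big-endian, the last byte is least significant, giving 0xFD036608.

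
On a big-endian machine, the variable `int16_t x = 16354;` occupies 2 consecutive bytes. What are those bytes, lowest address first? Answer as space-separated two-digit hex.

16354 in hexadecimal, padded to 16 bits, is 0x3FE2.
Split into bytes (most-significant first): 3F E2.
Big-endian: lowest address holds the most-significant byte.
So the memory order matches the most-significant-first order: 3F E2.

3F E2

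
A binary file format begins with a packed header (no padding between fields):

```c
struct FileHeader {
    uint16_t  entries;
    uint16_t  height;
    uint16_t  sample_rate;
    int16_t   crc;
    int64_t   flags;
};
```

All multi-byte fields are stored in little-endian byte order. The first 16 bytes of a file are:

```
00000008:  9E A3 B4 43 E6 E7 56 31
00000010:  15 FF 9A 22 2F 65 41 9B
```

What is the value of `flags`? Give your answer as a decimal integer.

-7259409871226077419

`flags` follows `entries` (2 B), `height` (2 B), `sample_rate` (2 B), `crc` (2 B), so it starts at offset 2 + 2 + 2 + 2 = 8 and occupies 8 bytes.
Bytes at offsets 8..15: 15 FF 9A 22 2F 65 41 9B.
In little-endian order the low byte comes first in memory.
Reassemble most-significant byte first: 9B 41 65 2F 22 9A FF 15 → 0x9B41652F229AFF15.
Top bit is set, so as a signed 64-bit value this is 0x9B41652F229AFF15 − 2^64 = -7259409871226077419.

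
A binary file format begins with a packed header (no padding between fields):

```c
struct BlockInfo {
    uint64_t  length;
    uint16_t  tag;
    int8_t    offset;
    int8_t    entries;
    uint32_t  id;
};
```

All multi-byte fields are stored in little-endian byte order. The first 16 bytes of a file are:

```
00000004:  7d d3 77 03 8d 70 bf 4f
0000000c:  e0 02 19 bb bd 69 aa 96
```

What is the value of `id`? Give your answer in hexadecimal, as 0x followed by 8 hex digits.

`id` follows `length` (8 B), `tag` (2 B), `offset` (1 B), `entries` (1 B), so it starts at offset 8 + 2 + 1 + 1 = 12 and occupies 4 bytes.
Bytes at offsets 12..15: BD 69 AA 96.
In little-endian order the low byte comes first in memory.
Reassemble most-significant byte first: 96 AA 69 BD → 0x96AA69BD.

0x96AA69BD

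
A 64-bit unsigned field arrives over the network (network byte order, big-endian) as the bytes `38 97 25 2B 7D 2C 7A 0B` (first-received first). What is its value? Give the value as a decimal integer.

Big-endian stores the most-significant byte at the lowest address.
The bytes are already most-significant first: 0x3897252B7D2C7A0B.
0x3897252B7D2C7A0B = 4077768856321161739.

4077768856321161739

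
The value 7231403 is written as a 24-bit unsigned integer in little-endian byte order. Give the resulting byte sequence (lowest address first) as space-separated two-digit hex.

7231403 in hexadecimal, padded to 24 bits, is 0x6E57AB.
Split into bytes (most-significant first): 6E 57 AB.
In little-endian order the low byte comes first in memory.
So at ascending addresses the bytes are AB 57 6E.

AB 57 6E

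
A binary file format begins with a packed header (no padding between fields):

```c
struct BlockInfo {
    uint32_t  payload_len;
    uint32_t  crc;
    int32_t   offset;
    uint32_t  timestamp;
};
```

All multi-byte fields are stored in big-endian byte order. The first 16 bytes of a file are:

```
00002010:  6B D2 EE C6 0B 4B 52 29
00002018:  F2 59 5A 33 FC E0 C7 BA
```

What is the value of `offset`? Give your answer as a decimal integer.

-229025229

`offset` follows `payload_len` (4 B), `crc` (4 B), so it starts at offset 4 + 4 = 8 and occupies 4 bytes.
Bytes at offsets 8..11: F2 59 5A 33.
Big-endian stores the most-significant byte at the lowest address.
The bytes are already most-significant first: 0xF2595A33.
Top bit is set, so as a signed 32-bit value this is 0xF2595A33 − 2^32 = -229025229.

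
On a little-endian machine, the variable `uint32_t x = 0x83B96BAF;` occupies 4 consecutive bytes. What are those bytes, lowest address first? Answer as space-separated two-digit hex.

Split into bytes (most-significant first): 83 B9 6B AF.
In little-endian order the low byte comes first in memory.
So at ascending addresses the bytes are AF 6B B9 83.

AF 6B B9 83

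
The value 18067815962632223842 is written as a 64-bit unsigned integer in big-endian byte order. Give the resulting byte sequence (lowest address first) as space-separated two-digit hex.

FA BD C6 E3 FF D3 7C 62

18067815962632223842 in hexadecimal, padded to 64 bits, is 0xFABDC6E3FFD37C62.
Split into bytes (most-significant first): FA BD C6 E3 FF D3 7C 62.
Big-endian stores the most-significant byte at the lowest address.
So the memory order matches the most-significant-first order: FA BD C6 E3 FF D3 7C 62.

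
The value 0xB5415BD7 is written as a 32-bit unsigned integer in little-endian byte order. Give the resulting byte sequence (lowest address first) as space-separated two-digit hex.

D7 5B 41 B5

Split into bytes (most-significant first): B5 41 5B D7.
Little-endian stores the least-significant byte at the lowest address.
So at ascending addresses the bytes are D7 5B 41 B5.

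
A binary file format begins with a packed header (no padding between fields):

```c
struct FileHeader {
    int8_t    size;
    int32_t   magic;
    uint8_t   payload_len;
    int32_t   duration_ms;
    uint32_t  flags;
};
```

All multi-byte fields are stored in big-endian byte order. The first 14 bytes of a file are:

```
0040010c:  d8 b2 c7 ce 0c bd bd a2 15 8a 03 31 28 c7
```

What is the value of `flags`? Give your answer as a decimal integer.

53553351

`flags` follows `size` (1 B), `magic` (4 B), `payload_len` (1 B), `duration_ms` (4 B), so it starts at offset 1 + 4 + 1 + 4 = 10 and occupies 4 bytes.
Bytes at offsets 10..13: 03 31 28 C7.
In big-endian order the high byte comes first in memory.
The bytes are already most-significant first: 0x033128C7.
0x033128C7 = 53553351.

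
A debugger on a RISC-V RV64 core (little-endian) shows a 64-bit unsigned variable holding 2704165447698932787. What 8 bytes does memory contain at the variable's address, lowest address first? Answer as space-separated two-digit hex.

2704165447698932787 in hexadecimal, padded to 64 bits, is 0x25872025BBFAE433.
Split into bytes (most-significant first): 25 87 20 25 BB FA E4 33.
Little-endian: lowest address holds the least-significant byte.
So at ascending addresses the bytes are 33 E4 FA BB 25 20 87 25.

33 E4 FA BB 25 20 87 25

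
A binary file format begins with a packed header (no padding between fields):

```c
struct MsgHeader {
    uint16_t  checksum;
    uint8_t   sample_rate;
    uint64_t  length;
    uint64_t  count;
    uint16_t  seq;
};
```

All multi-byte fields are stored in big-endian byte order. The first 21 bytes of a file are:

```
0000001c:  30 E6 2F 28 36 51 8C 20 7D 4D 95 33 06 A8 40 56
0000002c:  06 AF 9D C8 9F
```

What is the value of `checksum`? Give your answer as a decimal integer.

`checksum` is the first field, at byte offset 0, occupying 2 bytes.
Bytes at offsets 0..1: 30 E6.
Big-endian: lowest address holds the most-significant byte.
The bytes are already most-significant first: 0x30E6.
0x30E6 = 12518.

12518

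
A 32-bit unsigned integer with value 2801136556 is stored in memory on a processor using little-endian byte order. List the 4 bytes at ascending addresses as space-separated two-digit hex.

2801136556 in hexadecimal, padded to 32 bits, is 0xA6F5F3AC.
Split into bytes (most-significant first): A6 F5 F3 AC.
Little-endian stores the least-significant byte at the lowest address.
So at ascending addresses the bytes are AC F3 F5 A6.

AC F3 F5 A6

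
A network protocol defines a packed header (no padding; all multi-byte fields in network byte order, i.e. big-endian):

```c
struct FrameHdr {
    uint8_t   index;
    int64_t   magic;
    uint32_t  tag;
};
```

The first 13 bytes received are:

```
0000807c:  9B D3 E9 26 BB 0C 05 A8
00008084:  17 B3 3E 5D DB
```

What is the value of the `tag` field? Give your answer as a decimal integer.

`tag` follows `index` (1 B), `magic` (8 B), so it starts at offset 1 + 8 = 9 and occupies 4 bytes.
Bytes at offsets 9..12: B3 3E 5D DB.
Big-endian stores the most-significant byte at the lowest address.
The bytes are already most-significant first: 0xB33E5DDB.
0xB33E5DDB = 3007208923.

3007208923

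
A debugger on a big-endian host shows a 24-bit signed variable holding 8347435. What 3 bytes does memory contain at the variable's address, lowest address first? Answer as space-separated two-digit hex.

7F 5F 2B

8347435 in hexadecimal, padded to 24 bits, is 0x7F5F2B.
Split into bytes (most-significant first): 7F 5F 2B.
Big-endian: lowest address holds the most-significant byte.
So the memory order matches the most-significant-first order: 7F 5F 2B.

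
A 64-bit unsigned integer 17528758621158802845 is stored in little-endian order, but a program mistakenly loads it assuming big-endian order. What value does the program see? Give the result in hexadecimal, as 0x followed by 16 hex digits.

17528758621158802845 in 64-bit hexadecimal is 0xF342A91837BC859D.
Stored little-endian, the bytes at ascending addresses are 9D 85 BC 37 18 A9 42 F3.
Read back as big-endian, the last byte is least significant, giving 0x9D85BC3718A942F3.

0x9D85BC3718A942F3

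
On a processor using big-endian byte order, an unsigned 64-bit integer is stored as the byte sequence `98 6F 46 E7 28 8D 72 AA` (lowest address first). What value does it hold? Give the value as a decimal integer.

In big-endian order the high byte comes first in memory.
The bytes are already most-significant first: 0x986F46E7288D72AA.
0x986F46E7288D72AA = 10984075974811677354.

10984075974811677354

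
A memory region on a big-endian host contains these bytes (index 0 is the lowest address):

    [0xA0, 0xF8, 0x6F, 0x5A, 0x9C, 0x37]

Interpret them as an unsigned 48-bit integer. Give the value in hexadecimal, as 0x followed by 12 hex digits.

0xA0F86F5A9C37

Big-endian stores the most-significant byte at the lowest address.
The bytes are already most-significant first: 0xA0F86F5A9C37.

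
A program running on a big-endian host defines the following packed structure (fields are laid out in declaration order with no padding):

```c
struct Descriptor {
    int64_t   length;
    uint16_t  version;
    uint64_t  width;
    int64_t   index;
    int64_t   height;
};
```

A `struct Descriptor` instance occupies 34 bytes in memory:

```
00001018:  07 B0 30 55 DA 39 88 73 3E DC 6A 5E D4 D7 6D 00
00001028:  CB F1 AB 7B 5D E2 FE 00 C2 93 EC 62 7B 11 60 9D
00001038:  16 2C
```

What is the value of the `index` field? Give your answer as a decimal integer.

-6090170841583009133

`index` follows `length` (8 B), `version` (2 B), `width` (8 B), so it starts at offset 8 + 2 + 8 = 18 and occupies 8 bytes.
Bytes at offsets 18..25: AB 7B 5D E2 FE 00 C2 93.
Big-endian stores the most-significant byte at the lowest address.
The bytes are already most-significant first: 0xAB7B5DE2FE00C293.
Top bit is set, so as a signed 64-bit value this is 0xAB7B5DE2FE00C293 − 2^64 = -6090170841583009133.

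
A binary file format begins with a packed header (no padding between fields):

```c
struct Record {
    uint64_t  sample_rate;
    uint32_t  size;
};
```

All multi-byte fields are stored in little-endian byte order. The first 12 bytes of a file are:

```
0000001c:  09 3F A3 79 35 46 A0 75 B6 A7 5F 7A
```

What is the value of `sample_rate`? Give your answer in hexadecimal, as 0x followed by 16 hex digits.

0x75A0463579A33F09

`sample_rate` is the first field, at byte offset 0, occupying 8 bytes.
Bytes at offsets 0..7: 09 3F A3 79 35 46 A0 75.
In little-endian order the low byte comes first in memory.
Reassemble most-significant byte first: 75 A0 46 35 79 A3 3F 09 → 0x75A0463579A33F09.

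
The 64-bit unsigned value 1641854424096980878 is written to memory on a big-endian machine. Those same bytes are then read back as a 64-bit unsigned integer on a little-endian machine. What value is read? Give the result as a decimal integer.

10249968837634672918

1641854424096980878 in 64-bit hexadecimal is 0x16C909E659343F8E.
Stored big-endian, the bytes at ascending addresses are 16 C9 09 E6 59 34 3F 8E.
Read back as little-endian, the first byte is least significant, giving 0x8E3F3459E609C916.
0x8E3F3459E609C916 = 10249968837634672918.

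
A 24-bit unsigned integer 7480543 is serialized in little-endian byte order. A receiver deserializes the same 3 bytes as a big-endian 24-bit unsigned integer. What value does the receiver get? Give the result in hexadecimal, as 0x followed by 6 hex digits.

0xDF2472

7480543 in 24-bit hexadecimal is 0x7224DF.
Stored little-endian, the bytes at ascending addresses are DF 24 72.
Read back as big-endian, the last byte is least significant, giving 0xDF2472.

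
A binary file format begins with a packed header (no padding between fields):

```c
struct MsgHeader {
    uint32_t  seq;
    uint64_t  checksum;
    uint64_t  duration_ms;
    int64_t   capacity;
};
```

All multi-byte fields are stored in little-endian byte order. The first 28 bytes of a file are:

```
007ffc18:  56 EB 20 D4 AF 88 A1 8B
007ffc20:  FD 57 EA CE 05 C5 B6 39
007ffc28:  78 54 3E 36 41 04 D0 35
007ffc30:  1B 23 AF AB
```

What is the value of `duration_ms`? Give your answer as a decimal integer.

3908654401945257221

`duration_ms` follows `seq` (4 B), `checksum` (8 B), so it starts at offset 4 + 8 = 12 and occupies 8 bytes.
Bytes at offsets 12..19: 05 C5 B6 39 78 54 3E 36.
In little-endian order the low byte comes first in memory.
Reassemble most-significant byte first: 36 3E 54 78 39 B6 C5 05 → 0x363E547839B6C505.
0x363E547839B6C505 = 3908654401945257221.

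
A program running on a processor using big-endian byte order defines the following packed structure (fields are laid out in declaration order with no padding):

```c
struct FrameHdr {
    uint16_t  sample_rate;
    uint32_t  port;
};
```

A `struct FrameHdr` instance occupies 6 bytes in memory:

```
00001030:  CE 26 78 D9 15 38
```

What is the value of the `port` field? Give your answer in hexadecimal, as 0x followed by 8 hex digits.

0x78D91538

`port` follows `sample_rate` (2 bytes), so it starts at byte offset 2 and occupies 4 bytes.
Bytes at offsets 2..5: 78 D9 15 38.
In big-endian order the high byte comes first in memory.
The bytes are already most-significant first: 0x78D91538.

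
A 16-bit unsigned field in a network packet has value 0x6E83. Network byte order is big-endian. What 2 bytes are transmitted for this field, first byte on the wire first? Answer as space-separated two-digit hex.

6E 83

Split into bytes (most-significant first): 6E 83.
Big-endian stores the most-significant byte at the lowest address.
So the memory order matches the most-significant-first order: 6E 83.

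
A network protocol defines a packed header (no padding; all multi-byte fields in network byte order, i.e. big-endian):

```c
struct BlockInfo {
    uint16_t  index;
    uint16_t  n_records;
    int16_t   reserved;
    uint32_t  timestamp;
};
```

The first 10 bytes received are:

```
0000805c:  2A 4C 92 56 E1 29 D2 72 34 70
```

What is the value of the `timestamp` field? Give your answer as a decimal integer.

3530699888

`timestamp` follows `index` (2 B), `n_records` (2 B), `reserved` (2 B), so it starts at offset 2 + 2 + 2 = 6 and occupies 4 bytes.
Bytes at offsets 6..9: D2 72 34 70.
Big-endian: lowest address holds the most-significant byte.
The bytes are already most-significant first: 0xD2723470.
0xD2723470 = 3530699888.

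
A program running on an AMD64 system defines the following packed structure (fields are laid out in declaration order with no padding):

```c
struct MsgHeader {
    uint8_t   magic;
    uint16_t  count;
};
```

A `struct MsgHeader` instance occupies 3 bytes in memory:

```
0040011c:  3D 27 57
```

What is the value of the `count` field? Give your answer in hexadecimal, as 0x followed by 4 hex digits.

`count` follows `magic` (1 byte), so it starts at byte offset 1 and occupies 2 bytes.
Bytes at offsets 1..2: 27 57.
In little-endian order the low byte comes first in memory.
Reassemble most-significant byte first: 57 27 → 0x5727.

0x5727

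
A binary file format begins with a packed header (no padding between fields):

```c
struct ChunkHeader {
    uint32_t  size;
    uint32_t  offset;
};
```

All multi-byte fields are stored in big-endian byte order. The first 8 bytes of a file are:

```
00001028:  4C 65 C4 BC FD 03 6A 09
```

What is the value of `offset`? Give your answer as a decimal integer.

`offset` follows `size` (4 bytes), so it starts at byte offset 4 and occupies 4 bytes.
Bytes at offsets 4..7: FD 03 6A 09.
Big-endian: lowest address holds the most-significant byte.
The bytes are already most-significant first: 0xFD036A09.
0xFD036A09 = 4244859401.

4244859401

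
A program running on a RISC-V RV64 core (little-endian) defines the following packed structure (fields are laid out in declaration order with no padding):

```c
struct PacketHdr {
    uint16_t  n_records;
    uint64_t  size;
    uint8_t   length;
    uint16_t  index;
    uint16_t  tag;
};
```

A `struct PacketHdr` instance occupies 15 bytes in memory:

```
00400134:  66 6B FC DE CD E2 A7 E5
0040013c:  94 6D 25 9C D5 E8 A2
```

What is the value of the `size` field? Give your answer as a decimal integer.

`size` follows `n_records` (2 bytes), so it starts at byte offset 2 and occupies 8 bytes.
Bytes at offsets 2..9: FC DE CD E2 A7 E5 94 6D.
Little-endian stores the least-significant byte at the lowest address.
Reassemble most-significant byte first: 6D 94 E5 A7 E2 CD DE FC → 0x6D94E5A7E2CDDEFC.
0x6D94E5A7E2CDDEFC = 7896188555914764028.

7896188555914764028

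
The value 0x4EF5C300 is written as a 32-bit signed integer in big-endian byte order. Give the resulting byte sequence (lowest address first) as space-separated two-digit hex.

Split into bytes (most-significant first): 4E F5 C3 00.
Big-endian: lowest address holds the most-significant byte.
So the memory order matches the most-significant-first order: 4E F5 C3 00.

4E F5 C3 00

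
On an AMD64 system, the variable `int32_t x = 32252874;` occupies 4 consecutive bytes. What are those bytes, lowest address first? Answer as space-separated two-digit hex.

CA 23 EC 01

32252874 in hexadecimal, padded to 32 bits, is 0x01EC23CA.
Split into bytes (most-significant first): 01 EC 23 CA.
Little-endian stores the least-significant byte at the lowest address.
So at ascending addresses the bytes are CA 23 EC 01.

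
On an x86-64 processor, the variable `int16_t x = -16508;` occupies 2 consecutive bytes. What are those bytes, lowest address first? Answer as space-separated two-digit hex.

Two's complement of -16508 in 16 bits: 16508 = 0x407C; invert → 0xBF83; add 1 → 0xBF84.
Split into bytes (most-significant first): BF 84.
In little-endian order the low byte comes first in memory.
So at ascending addresses the bytes are 84 BF.

84 BF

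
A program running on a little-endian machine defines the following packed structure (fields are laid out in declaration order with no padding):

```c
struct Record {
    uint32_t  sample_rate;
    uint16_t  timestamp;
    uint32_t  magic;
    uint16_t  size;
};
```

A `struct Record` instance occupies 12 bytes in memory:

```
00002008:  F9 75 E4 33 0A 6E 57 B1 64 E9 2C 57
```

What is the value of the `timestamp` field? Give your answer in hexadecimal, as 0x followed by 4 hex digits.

`timestamp` follows `sample_rate` (4 bytes), so it starts at byte offset 4 and occupies 2 bytes.
Bytes at offsets 4..5: 0A 6E.
Little-endian: lowest address holds the least-significant byte.
Reassemble most-significant byte first: 6E 0A → 0x6E0A.

0x6E0A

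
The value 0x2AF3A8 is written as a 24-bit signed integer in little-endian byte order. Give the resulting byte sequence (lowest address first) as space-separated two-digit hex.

Split into bytes (most-significant first): 2A F3 A8.
Little-endian: lowest address holds the least-significant byte.
So at ascending addresses the bytes are A8 F3 2A.

A8 F3 2A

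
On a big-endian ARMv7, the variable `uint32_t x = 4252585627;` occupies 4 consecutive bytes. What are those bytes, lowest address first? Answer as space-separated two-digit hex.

4252585627 in hexadecimal, padded to 32 bits, is 0xFD794E9B.
Split into bytes (most-significant first): FD 79 4E 9B.
Big-endian stores the most-significant byte at the lowest address.
So the memory order matches the most-significant-first order: FD 79 4E 9B.

FD 79 4E 9B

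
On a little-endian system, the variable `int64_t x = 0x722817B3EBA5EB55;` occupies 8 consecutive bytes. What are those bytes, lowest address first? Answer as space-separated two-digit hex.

55 EB A5 EB B3 17 28 72

Split into bytes (most-significant first): 72 28 17 B3 EB A5 EB 55.
Little-endian: lowest address holds the least-significant byte.
So at ascending addresses the bytes are 55 EB A5 EB B3 17 28 72.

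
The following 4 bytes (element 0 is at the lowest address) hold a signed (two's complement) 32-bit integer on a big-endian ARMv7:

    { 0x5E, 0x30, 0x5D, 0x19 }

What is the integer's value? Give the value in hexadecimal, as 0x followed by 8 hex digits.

0x5E305D19

Big-endian stores the most-significant byte at the lowest address.
The bytes are already most-significant first: 0x5E305D19.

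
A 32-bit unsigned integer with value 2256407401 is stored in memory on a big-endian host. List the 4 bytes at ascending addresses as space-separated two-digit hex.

86 7E 0B 69

2256407401 in hexadecimal, padded to 32 bits, is 0x867E0B69.
Split into bytes (most-significant first): 86 7E 0B 69.
Big-endian stores the most-significant byte at the lowest address.
So the memory order matches the most-significant-first order: 86 7E 0B 69.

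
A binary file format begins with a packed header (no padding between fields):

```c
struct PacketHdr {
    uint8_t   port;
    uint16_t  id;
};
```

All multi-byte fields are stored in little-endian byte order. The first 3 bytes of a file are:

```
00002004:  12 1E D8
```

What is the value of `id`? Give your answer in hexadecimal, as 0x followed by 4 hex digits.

0xD81E

`id` follows `port` (1 byte), so it starts at byte offset 1 and occupies 2 bytes.
Bytes at offsets 1..2: 1E D8.
Little-endian: lowest address holds the least-significant byte.
Reassemble most-significant byte first: D8 1E → 0xD81E.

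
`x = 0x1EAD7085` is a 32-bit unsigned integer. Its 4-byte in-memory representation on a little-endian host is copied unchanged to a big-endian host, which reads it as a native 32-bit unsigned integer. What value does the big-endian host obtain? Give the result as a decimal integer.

2238754078

Stored little-endian, the bytes at ascending addresses are 85 70 AD 1E.
Read back as big-endian, the last byte is least significant, giving 0x8570AD1E.
0x8570AD1E = 2238754078.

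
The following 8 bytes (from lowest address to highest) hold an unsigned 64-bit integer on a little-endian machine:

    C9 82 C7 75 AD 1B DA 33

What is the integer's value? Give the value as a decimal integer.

3736329272676549321

Little-endian: lowest address holds the least-significant byte.
Reassemble most-significant byte first: 33 DA 1B AD 75 C7 82 C9 → 0x33DA1BAD75C782C9.
0x33DA1BAD75C782C9 = 3736329272676549321.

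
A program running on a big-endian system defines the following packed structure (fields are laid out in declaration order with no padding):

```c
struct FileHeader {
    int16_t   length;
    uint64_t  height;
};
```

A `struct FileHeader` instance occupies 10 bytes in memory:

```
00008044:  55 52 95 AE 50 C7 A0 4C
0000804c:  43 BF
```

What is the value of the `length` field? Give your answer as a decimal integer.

21842

`length` is the first field, at byte offset 0, occupying 2 bytes.
Bytes at offsets 0..1: 55 52.
Big-endian: lowest address holds the most-significant byte.
The bytes are already most-significant first: 0x5552.
0x5552 = 21842.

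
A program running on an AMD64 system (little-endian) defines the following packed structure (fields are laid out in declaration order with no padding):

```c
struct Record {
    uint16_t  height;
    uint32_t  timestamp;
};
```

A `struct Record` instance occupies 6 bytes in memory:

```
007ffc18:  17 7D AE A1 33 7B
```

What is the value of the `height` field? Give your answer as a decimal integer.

`height` is the first field, at byte offset 0, occupying 2 bytes.
Bytes at offsets 0..1: 17 7D.
Little-endian stores the least-significant byte at the lowest address.
Reassemble most-significant byte first: 7D 17 → 0x7D17.
0x7D17 = 32023.

32023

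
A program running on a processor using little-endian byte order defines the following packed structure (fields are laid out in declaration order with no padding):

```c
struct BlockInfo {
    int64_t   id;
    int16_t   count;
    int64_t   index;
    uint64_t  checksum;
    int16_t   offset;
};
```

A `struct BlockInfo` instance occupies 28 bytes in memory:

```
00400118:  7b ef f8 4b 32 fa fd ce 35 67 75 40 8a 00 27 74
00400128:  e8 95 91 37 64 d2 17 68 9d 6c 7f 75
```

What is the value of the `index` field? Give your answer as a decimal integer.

`index` follows `id` (8 B), `count` (2 B), so it starts at offset 8 + 2 = 10 and occupies 8 bytes.
Bytes at offsets 10..17: 75 40 8A 00 27 74 E8 95.
In little-endian order the low byte comes first in memory.
Reassemble most-significant byte first: 95 E8 74 27 00 8A 40 75 → 0x95E87427008A4075.
Top bit is set, so as a signed 64-bit value this is 0x95E87427008A4075 − 2^64 = -7644732656599809931.

-7644732656599809931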